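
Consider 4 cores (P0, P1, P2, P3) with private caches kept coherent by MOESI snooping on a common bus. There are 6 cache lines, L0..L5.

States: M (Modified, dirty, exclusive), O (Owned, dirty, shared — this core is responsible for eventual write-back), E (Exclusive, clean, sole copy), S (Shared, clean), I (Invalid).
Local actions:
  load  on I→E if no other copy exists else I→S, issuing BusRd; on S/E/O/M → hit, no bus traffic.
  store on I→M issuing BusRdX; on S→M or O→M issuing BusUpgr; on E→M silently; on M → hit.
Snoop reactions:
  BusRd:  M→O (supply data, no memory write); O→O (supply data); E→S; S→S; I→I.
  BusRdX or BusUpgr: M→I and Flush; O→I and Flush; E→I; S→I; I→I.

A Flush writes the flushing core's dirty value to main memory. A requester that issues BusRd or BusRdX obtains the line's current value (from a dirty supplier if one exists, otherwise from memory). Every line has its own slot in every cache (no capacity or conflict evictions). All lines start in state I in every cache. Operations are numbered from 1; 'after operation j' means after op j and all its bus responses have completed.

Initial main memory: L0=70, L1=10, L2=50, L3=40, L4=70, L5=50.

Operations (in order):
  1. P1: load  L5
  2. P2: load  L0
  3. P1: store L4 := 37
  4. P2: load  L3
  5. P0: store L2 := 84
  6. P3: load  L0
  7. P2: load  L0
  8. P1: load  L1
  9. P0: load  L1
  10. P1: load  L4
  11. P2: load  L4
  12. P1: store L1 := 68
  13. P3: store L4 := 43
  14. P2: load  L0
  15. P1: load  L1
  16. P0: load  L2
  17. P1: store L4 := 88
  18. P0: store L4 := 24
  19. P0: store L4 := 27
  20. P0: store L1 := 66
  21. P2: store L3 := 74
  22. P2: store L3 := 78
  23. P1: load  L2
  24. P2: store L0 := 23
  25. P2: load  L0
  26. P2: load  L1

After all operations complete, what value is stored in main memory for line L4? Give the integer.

1. P1: load  L5  bus=[BusRd]  L5: P0=I P1=E P2=I P3=I  mem[L5]=50
2. P2: load  L0  bus=[BusRd]  L0: P0=I P1=I P2=E P3=I  mem[L0]=70
3. P1: store L4 := 37  bus=[BusRdX]  L4: P0=I P1=M P2=I P3=I  mem[L4]=70
4. P2: load  L3  bus=[BusRd]  L3: P0=I P1=I P2=E P3=I  mem[L3]=40
5. P0: store L2 := 84  bus=[BusRdX]  L2: P0=M P1=I P2=I P3=I  mem[L2]=50
6. P3: load  L0  bus=[BusRd]  L0: P0=I P1=I P2=S P3=S  mem[L0]=70
7. P2: load  L0  bus=[-]  L0: P0=I P1=I P2=S P3=S  mem[L0]=70
8. P1: load  L1  bus=[BusRd]  L1: P0=I P1=E P2=I P3=I  mem[L1]=10
9. P0: load  L1  bus=[BusRd]  L1: P0=S P1=S P2=I P3=I  mem[L1]=10
10. P1: load  L4  bus=[-]  L4: P0=I P1=M P2=I P3=I  mem[L4]=70
11. P2: load  L4  bus=[BusRd]  L4: P0=I P1=O P2=S P3=I  mem[L4]=70
12. P1: store L1 := 68  bus=[BusUpgr]  L1: P0=I P1=M P2=I P3=I  mem[L1]=10
13. P3: store L4 := 43  bus=[BusRdX,Flush]  L4: P0=I P1=I P2=I P3=M  mem[L4]=37
14. P2: load  L0  bus=[-]  L0: P0=I P1=I P2=S P3=S  mem[L0]=70
15. P1: load  L1  bus=[-]  L1: P0=I P1=M P2=I P3=I  mem[L1]=10
16. P0: load  L2  bus=[-]  L2: P0=M P1=I P2=I P3=I  mem[L2]=50
17. P1: store L4 := 88  bus=[BusRdX,Flush]  L4: P0=I P1=M P2=I P3=I  mem[L4]=43
18. P0: store L4 := 24  bus=[BusRdX,Flush]  L4: P0=M P1=I P2=I P3=I  mem[L4]=88
19. P0: store L4 := 27  bus=[-]  L4: P0=M P1=I P2=I P3=I  mem[L4]=88
20. P0: store L1 := 66  bus=[BusRdX,Flush]  L1: P0=M P1=I P2=I P3=I  mem[L1]=68
21. P2: store L3 := 74  bus=[-]  L3: P0=I P1=I P2=M P3=I  mem[L3]=40
22. P2: store L3 := 78  bus=[-]  L3: P0=I P1=I P2=M P3=I  mem[L3]=40
23. P1: load  L2  bus=[BusRd]  L2: P0=O P1=S P2=I P3=I  mem[L2]=50
24. P2: store L0 := 23  bus=[BusUpgr]  L0: P0=I P1=I P2=M P3=I  mem[L0]=70
25. P2: load  L0  bus=[-]  L0: P0=I P1=I P2=M P3=I  mem[L0]=70
26. P2: load  L1  bus=[BusRd]  L1: P0=O P1=I P2=S P3=I  mem[L1]=68

memory[L4] = 88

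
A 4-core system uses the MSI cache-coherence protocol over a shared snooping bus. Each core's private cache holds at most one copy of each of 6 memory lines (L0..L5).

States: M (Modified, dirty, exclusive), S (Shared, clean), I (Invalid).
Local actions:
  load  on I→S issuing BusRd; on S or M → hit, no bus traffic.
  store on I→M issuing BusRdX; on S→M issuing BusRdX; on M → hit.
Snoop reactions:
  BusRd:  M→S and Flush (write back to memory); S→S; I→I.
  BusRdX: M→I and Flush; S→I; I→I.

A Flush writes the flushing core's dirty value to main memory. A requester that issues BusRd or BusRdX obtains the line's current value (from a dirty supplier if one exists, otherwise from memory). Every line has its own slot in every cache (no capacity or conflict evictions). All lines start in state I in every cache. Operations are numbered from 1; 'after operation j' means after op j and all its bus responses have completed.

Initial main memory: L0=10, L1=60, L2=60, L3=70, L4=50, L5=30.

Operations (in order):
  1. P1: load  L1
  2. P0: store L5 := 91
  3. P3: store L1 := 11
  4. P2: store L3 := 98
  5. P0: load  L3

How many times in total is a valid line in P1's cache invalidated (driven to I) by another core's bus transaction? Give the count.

[1] P1: load  L1 | P0:I, P1:S(60), P2:I, P3:I | bus: BusRd
[2] P0: store L5 := 91 | P0:M(91), P1:I, P2:I, P3:I | bus: BusRdX
[3] P3: store L1 := 11 | P0:I, P1:I, P2:I, P3:M(11) | bus: BusRdX
[4] P2: store L3 := 98 | P0:I, P1:I, P2:M(98), P3:I | bus: BusRdX
[5] P0: load  L3 | P0:S(98), P1:I, P2:S(98), P3:I | bus: BusRd,Flush

invalidations = 1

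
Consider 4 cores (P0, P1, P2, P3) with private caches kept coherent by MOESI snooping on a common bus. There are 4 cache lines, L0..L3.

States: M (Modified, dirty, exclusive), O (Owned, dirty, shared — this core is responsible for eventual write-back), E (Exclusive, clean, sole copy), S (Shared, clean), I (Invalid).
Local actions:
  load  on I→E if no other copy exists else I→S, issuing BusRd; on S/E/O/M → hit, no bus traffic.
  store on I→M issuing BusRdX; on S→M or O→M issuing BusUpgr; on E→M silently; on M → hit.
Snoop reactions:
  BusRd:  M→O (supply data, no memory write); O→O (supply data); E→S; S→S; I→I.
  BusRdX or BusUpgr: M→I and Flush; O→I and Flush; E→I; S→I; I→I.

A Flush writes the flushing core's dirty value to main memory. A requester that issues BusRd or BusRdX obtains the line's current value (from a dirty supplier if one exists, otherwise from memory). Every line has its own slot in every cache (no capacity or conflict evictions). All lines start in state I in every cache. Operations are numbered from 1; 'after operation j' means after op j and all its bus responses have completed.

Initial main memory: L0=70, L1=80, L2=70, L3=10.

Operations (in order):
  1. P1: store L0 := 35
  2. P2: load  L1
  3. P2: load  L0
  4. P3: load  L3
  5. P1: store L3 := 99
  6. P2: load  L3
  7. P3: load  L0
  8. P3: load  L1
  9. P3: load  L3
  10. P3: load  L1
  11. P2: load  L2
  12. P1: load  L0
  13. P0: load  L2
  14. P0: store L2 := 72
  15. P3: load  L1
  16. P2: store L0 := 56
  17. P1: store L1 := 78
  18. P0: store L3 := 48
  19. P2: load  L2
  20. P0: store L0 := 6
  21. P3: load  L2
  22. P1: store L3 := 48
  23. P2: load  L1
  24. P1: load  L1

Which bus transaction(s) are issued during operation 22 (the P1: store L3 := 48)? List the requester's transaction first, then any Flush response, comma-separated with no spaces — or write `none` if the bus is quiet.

step 1: P1: store L0 := 35  ⟶  IMII  (L0)  txn=BusRdX  M[L0]=70
step 2: P2: load  L1  ⟶  IIEI  (L1)  txn=BusRd  M[L1]=80
step 3: P2: load  L0  ⟶  IOSI  (L0)  txn=BusRd  M[L0]=70
step 4: P3: load  L3  ⟶  IIIE  (L3)  txn=BusRd  M[L3]=10
step 5: P1: store L3 := 99  ⟶  IMII  (L3)  txn=BusRdX  M[L3]=10
step 6: P2: load  L3  ⟶  IOSI  (L3)  txn=BusRd  M[L3]=10
step 7: P3: load  L0  ⟶  IOSS  (L0)  txn=BusRd  M[L0]=70
step 8: P3: load  L1  ⟶  IISS  (L1)  txn=BusRd  M[L1]=80
step 9: P3: load  L3  ⟶  IOSS  (L3)  txn=BusRd  M[L3]=10
step 10: P3: load  L1  ⟶  IISS  (L1)  txn=∅  M[L1]=80
step 11: P2: load  L2  ⟶  IIEI  (L2)  txn=BusRd  M[L2]=70
step 12: P1: load  L0  ⟶  IOSS  (L0)  txn=∅  M[L0]=70
step 13: P0: load  L2  ⟶  SISI  (L2)  txn=BusRd  M[L2]=70
step 14: P0: store L2 := 72  ⟶  MIII  (L2)  txn=BusUpgr  M[L2]=70
step 15: P3: load  L1  ⟶  IISS  (L1)  txn=∅  M[L1]=80
step 16: P2: store L0 := 56  ⟶  IIMI  (L0)  txn=BusUpgr+Flush  M[L0]=35
step 17: P1: store L1 := 78  ⟶  IMII  (L1)  txn=BusRdX  M[L1]=80
step 18: P0: store L3 := 48  ⟶  MIII  (L3)  txn=BusRdX+Flush  M[L3]=99
step 19: P2: load  L2  ⟶  OISI  (L2)  txn=BusRd  M[L2]=70
step 20: P0: store L0 := 6  ⟶  MIII  (L0)  txn=BusRdX+Flush  M[L0]=56
step 21: P3: load  L2  ⟶  OISS  (L2)  txn=BusRd  M[L2]=70
step 22: P1: store L3 := 48  ⟶  IMII  (L3)  txn=BusRdX+Flush  M[L3]=48
step 23: P2: load  L1  ⟶  IOSI  (L1)  txn=BusRd  M[L1]=80
step 24: P1: load  L1  ⟶  IOSI  (L1)  txn=∅  M[L1]=80

bus = BusRdX,Flush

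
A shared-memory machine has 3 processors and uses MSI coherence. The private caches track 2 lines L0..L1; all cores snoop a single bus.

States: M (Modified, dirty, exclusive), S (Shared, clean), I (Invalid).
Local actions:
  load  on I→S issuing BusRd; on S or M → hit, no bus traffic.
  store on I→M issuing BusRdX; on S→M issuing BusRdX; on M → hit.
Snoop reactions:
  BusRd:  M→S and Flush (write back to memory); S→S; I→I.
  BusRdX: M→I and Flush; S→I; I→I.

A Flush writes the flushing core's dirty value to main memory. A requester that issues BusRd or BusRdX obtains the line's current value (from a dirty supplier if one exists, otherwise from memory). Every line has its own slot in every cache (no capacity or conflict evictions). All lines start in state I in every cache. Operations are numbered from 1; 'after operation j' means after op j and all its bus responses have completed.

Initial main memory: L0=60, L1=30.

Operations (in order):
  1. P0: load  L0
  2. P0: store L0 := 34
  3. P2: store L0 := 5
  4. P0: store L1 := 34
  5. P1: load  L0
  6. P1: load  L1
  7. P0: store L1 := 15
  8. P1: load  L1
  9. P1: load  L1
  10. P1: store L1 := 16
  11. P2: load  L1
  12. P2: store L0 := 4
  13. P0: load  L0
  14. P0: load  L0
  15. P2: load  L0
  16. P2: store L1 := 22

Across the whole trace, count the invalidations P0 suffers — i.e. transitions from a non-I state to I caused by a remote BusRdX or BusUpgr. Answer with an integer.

invalidations = 2

1. P0: load  L0  bus=[BusRd]  L0: P0=S P1=I P2=I  mem[L0]=60
2. P0: store L0 := 34  bus=[BusRdX]  L0: P0=M P1=I P2=I  mem[L0]=60
3. P2: store L0 := 5  bus=[BusRdX,Flush]  L0: P0=I P1=I P2=M  mem[L0]=34
4. P0: store L1 := 34  bus=[BusRdX]  L1: P0=M P1=I P2=I  mem[L1]=30
5. P1: load  L0  bus=[BusRd,Flush]  L0: P0=I P1=S P2=S  mem[L0]=5
6. P1: load  L1  bus=[BusRd,Flush]  L1: P0=S P1=S P2=I  mem[L1]=34
7. P0: store L1 := 15  bus=[BusRdX]  L1: P0=M P1=I P2=I  mem[L1]=34
8. P1: load  L1  bus=[BusRd,Flush]  L1: P0=S P1=S P2=I  mem[L1]=15
9. P1: load  L1  bus=[-]  L1: P0=S P1=S P2=I  mem[L1]=15
10. P1: store L1 := 16  bus=[BusRdX]  L1: P0=I P1=M P2=I  mem[L1]=15
11. P2: load  L1  bus=[BusRd,Flush]  L1: P0=I P1=S P2=S  mem[L1]=16
12. P2: store L0 := 4  bus=[BusRdX]  L0: P0=I P1=I P2=M  mem[L0]=5
13. P0: load  L0  bus=[BusRd,Flush]  L0: P0=S P1=I P2=S  mem[L0]=4
14. P0: load  L0  bus=[-]  L0: P0=S P1=I P2=S  mem[L0]=4
15. P2: load  L0  bus=[-]  L0: P0=S P1=I P2=S  mem[L0]=4
16. P2: store L1 := 22  bus=[BusRdX]  L1: P0=I P1=I P2=M  mem[L1]=16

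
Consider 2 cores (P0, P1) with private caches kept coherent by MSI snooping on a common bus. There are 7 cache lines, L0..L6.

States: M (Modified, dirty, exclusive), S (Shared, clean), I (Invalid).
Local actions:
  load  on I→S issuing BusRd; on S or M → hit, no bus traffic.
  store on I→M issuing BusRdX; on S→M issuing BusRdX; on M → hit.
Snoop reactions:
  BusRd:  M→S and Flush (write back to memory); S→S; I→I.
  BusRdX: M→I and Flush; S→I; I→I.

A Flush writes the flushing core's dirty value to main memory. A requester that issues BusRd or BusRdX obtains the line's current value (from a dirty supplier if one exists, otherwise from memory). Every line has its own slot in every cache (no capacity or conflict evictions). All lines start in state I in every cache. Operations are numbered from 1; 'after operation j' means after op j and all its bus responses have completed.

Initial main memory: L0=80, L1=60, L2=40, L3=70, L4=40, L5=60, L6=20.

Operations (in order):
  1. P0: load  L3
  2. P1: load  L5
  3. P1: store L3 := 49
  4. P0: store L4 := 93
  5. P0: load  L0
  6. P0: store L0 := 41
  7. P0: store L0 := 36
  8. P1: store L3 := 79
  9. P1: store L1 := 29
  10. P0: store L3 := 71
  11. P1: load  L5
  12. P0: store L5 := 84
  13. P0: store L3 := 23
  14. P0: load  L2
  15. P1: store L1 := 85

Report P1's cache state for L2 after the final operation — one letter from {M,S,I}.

  op1 P0: load  L3 → S/I on L3; bus BusRd; mem=70
  op2 P1: load  L5 → I/S on L5; bus BusRd; mem=60
  op3 P1: store L3 := 49 → I/M on L3; bus BusRdX; mem=70
  op4 P0: store L4 := 93 → M/I on L4; bus BusRdX; mem=40
  op5 P0: load  L0 → S/I on L0; bus BusRd; mem=80
  op6 P0: store L0 := 41 → M/I on L0; bus BusRdX; mem=80
  op7 P0: store L0 := 36 → M/I on L0; bus (none); mem=80
  op8 P1: store L3 := 79 → I/M on L3; bus (none); mem=70
  op9 P1: store L1 := 29 → I/M on L1; bus BusRdX; mem=60
  op10 P0: store L3 := 71 → M/I on L3; bus BusRdX Flush; mem=79
  op11 P1: load  L5 → I/S on L5; bus (none); mem=60
  op12 P0: store L5 := 84 → M/I on L5; bus BusRdX; mem=60
  op13 P0: store L3 := 23 → M/I on L3; bus (none); mem=79
  op14 P0: load  L2 → S/I on L2; bus BusRd; mem=40
  op15 P1: store L1 := 85 → I/M on L1; bus (none); mem=60

state = I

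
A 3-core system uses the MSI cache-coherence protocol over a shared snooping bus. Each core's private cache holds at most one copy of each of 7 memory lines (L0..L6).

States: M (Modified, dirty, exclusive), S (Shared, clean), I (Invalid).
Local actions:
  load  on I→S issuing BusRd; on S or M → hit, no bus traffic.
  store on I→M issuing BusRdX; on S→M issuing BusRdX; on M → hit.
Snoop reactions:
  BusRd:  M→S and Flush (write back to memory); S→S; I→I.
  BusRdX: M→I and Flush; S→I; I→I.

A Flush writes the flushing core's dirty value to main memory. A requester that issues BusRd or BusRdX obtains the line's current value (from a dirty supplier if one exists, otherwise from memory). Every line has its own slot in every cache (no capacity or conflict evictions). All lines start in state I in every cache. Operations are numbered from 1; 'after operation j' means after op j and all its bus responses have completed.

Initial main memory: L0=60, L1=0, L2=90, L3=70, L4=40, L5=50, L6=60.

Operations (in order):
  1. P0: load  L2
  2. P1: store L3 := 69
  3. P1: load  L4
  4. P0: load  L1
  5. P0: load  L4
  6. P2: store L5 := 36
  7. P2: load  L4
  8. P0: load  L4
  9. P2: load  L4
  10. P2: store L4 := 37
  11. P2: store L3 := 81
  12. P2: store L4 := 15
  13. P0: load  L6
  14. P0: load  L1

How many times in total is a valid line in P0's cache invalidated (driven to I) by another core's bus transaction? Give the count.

invalidations = 1

step 1: P0: load  L2  ⟶  SII  (L2)  txn=BusRd  M[L2]=90
step 2: P1: store L3 := 69  ⟶  IMI  (L3)  txn=BusRdX  M[L3]=70
step 3: P1: load  L4  ⟶  ISI  (L4)  txn=BusRd  M[L4]=40
step 4: P0: load  L1  ⟶  SII  (L1)  txn=BusRd  M[L1]=0
step 5: P0: load  L4  ⟶  SSI  (L4)  txn=BusRd  M[L4]=40
step 6: P2: store L5 := 36  ⟶  IIM  (L5)  txn=BusRdX  M[L5]=50
step 7: P2: load  L4  ⟶  SSS  (L4)  txn=BusRd  M[L4]=40
step 8: P0: load  L4  ⟶  SSS  (L4)  txn=∅  M[L4]=40
step 9: P2: load  L4  ⟶  SSS  (L4)  txn=∅  M[L4]=40
step 10: P2: store L4 := 37  ⟶  IIM  (L4)  txn=BusRdX  M[L4]=40
step 11: P2: store L3 := 81  ⟶  IIM  (L3)  txn=BusRdX+Flush  M[L3]=69
step 12: P2: store L4 := 15  ⟶  IIM  (L4)  txn=∅  M[L4]=40
step 13: P0: load  L6  ⟶  SII  (L6)  txn=BusRd  M[L6]=60
step 14: P0: load  L1  ⟶  SII  (L1)  txn=∅  M[L1]=0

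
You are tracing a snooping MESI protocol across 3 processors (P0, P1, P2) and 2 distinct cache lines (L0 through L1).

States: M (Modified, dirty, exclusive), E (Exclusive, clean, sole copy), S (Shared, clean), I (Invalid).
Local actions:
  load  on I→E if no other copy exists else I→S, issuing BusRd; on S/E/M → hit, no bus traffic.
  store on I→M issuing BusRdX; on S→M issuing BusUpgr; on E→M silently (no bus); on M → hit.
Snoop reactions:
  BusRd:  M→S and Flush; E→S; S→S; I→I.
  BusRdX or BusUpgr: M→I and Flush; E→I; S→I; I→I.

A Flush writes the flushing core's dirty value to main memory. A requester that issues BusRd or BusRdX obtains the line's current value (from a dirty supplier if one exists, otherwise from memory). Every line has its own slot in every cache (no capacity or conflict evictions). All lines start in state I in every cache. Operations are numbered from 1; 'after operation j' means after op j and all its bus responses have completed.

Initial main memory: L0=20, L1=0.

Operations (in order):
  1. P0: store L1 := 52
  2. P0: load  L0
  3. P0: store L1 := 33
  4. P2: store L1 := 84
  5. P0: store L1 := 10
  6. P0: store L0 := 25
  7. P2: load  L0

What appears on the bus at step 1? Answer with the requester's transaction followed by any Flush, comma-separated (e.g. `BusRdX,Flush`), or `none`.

step 1: P0: store L1 := 52  ⟶  MII  (L1)  txn=BusRdX  M[L1]=0
step 2: P0: load  L0  ⟶  EII  (L0)  txn=BusRd  M[L0]=20
step 3: P0: store L1 := 33  ⟶  MII  (L1)  txn=∅  M[L1]=0
step 4: P2: store L1 := 84  ⟶  IIM  (L1)  txn=BusRdX+Flush  M[L1]=33
step 5: P0: store L1 := 10  ⟶  MII  (L1)  txn=BusRdX+Flush  M[L1]=84
step 6: P0: store L0 := 25  ⟶  MII  (L0)  txn=∅  M[L0]=20
step 7: P2: load  L0  ⟶  SIS  (L0)  txn=BusRd+Flush  M[L0]=25

bus = BusRdX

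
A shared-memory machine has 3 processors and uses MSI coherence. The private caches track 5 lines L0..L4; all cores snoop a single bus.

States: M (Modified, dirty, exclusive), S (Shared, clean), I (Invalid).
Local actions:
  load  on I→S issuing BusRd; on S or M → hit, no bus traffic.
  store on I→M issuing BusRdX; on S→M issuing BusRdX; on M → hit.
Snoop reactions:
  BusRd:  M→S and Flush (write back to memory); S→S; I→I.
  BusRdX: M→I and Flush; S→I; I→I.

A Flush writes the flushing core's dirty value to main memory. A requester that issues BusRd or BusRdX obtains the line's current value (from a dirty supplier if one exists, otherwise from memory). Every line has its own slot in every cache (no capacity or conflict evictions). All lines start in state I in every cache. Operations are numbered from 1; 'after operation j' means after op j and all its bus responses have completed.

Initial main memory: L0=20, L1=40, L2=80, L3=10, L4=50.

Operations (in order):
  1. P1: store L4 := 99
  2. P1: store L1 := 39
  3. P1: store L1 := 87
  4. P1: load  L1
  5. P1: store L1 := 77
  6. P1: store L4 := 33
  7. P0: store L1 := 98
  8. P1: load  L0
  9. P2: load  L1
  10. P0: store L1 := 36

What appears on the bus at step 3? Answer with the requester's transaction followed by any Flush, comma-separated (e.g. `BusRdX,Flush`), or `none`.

1. P1: store L4 := 99  bus=[BusRdX]  L4: P0=I P1=M P2=I  mem[L4]=50
2. P1: store L1 := 39  bus=[BusRdX]  L1: P0=I P1=M P2=I  mem[L1]=40
3. P1: store L1 := 87  bus=[-]  L1: P0=I P1=M P2=I  mem[L1]=40
4. P1: load  L1  bus=[-]  L1: P0=I P1=M P2=I  mem[L1]=40
5. P1: store L1 := 77  bus=[-]  L1: P0=I P1=M P2=I  mem[L1]=40
6. P1: store L4 := 33  bus=[-]  L4: P0=I P1=M P2=I  mem[L4]=50
7. P0: store L1 := 98  bus=[BusRdX,Flush]  L1: P0=M P1=I P2=I  mem[L1]=77
8. P1: load  L0  bus=[BusRd]  L0: P0=I P1=S P2=I  mem[L0]=20
9. P2: load  L1  bus=[BusRd,Flush]  L1: P0=S P1=I P2=S  mem[L1]=98
10. P0: store L1 := 36  bus=[BusRdX]  L1: P0=M P1=I P2=I  mem[L1]=98

bus = none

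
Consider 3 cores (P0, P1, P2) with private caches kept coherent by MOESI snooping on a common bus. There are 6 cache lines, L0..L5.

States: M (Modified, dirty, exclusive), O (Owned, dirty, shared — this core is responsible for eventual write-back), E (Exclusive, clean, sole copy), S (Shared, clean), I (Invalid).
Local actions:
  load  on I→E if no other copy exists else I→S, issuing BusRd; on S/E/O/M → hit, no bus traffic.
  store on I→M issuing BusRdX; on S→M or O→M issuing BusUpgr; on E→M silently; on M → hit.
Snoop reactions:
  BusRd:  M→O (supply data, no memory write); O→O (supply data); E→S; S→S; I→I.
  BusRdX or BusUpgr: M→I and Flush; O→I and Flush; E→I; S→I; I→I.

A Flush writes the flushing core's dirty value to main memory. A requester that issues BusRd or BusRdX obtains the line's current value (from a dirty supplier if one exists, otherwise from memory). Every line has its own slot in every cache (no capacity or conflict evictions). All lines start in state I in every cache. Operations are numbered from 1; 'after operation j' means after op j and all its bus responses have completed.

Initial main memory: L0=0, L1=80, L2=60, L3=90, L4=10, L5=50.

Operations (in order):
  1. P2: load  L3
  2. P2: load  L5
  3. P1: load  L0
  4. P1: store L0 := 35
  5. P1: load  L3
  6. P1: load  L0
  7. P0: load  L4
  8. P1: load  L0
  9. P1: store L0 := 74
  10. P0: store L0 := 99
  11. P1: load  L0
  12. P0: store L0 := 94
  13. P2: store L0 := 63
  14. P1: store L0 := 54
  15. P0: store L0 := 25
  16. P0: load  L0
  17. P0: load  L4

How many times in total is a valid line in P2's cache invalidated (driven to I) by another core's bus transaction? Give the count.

invalidations = 1

  op1 P2: load  L3 → I/I/E on L3; bus BusRd; mem=90
  op2 P2: load  L5 → I/I/E on L5; bus BusRd; mem=50
  op3 P1: load  L0 → I/E/I on L0; bus BusRd; mem=0
  op4 P1: store L0 := 35 → I/M/I on L0; bus (none); mem=0
  op5 P1: load  L3 → I/S/S on L3; bus BusRd; mem=90
  op6 P1: load  L0 → I/M/I on L0; bus (none); mem=0
  op7 P0: load  L4 → E/I/I on L4; bus BusRd; mem=10
  op8 P1: load  L0 → I/M/I on L0; bus (none); mem=0
  op9 P1: store L0 := 74 → I/M/I on L0; bus (none); mem=0
  op10 P0: store L0 := 99 → M/I/I on L0; bus BusRdX Flush; mem=74
  op11 P1: load  L0 → O/S/I on L0; bus BusRd; mem=74
  op12 P0: store L0 := 94 → M/I/I on L0; bus BusUpgr; mem=74
  op13 P2: store L0 := 63 → I/I/M on L0; bus BusRdX Flush; mem=94
  op14 P1: store L0 := 54 → I/M/I on L0; bus BusRdX Flush; mem=63
  op15 P0: store L0 := 25 → M/I/I on L0; bus BusRdX Flush; mem=54
  op16 P0: load  L0 → M/I/I on L0; bus (none); mem=54
  op17 P0: load  L4 → E/I/I on L4; bus (none); mem=10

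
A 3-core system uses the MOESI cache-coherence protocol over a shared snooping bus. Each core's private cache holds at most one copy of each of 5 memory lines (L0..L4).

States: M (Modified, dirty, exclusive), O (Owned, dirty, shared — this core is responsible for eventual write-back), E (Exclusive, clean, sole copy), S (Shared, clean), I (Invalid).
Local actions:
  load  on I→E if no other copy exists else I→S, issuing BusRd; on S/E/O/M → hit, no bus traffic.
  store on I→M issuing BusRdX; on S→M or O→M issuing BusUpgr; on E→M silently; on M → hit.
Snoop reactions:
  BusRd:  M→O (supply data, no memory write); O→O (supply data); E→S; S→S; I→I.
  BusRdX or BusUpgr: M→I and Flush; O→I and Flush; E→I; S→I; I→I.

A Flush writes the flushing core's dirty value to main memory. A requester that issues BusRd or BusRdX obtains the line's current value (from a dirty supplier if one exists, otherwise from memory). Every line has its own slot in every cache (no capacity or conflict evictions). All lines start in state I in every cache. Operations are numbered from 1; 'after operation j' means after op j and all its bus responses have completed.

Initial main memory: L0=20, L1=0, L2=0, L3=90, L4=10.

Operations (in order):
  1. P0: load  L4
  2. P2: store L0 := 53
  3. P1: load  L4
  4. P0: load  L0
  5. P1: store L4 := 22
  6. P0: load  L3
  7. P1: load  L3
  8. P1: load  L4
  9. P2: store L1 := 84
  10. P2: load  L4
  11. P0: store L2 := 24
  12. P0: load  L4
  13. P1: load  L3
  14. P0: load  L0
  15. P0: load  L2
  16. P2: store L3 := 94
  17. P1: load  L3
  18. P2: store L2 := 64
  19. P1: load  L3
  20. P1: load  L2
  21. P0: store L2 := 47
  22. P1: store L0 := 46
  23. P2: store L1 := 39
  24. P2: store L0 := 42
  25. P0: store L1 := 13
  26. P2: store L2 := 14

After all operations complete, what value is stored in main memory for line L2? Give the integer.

memory[L2] = 47

  op1 P0: load  L4 → E/I/I on L4; bus BusRd; mem=10
  op2 P2: store L0 := 53 → I/I/M on L0; bus BusRdX; mem=20
  op3 P1: load  L4 → S/S/I on L4; bus BusRd; mem=10
  op4 P0: load  L0 → S/I/O on L0; bus BusRd; mem=20
  op5 P1: store L4 := 22 → I/M/I on L4; bus BusUpgr; mem=10
  op6 P0: load  L3 → E/I/I on L3; bus BusRd; mem=90
  op7 P1: load  L3 → S/S/I on L3; bus BusRd; mem=90
  op8 P1: load  L4 → I/M/I on L4; bus (none); mem=10
  op9 P2: store L1 := 84 → I/I/M on L1; bus BusRdX; mem=0
  op10 P2: load  L4 → I/O/S on L4; bus BusRd; mem=10
  op11 P0: store L2 := 24 → M/I/I on L2; bus BusRdX; mem=0
  op12 P0: load  L4 → S/O/S on L4; bus BusRd; mem=10
  op13 P1: load  L3 → S/S/I on L3; bus (none); mem=90
  op14 P0: load  L0 → S/I/O on L0; bus (none); mem=20
  op15 P0: load  L2 → M/I/I on L2; bus (none); mem=0
  op16 P2: store L3 := 94 → I/I/M on L3; bus BusRdX; mem=90
  op17 P1: load  L3 → I/S/O on L3; bus BusRd; mem=90
  op18 P2: store L2 := 64 → I/I/M on L2; bus BusRdX Flush; mem=24
  op19 P1: load  L3 → I/S/O on L3; bus (none); mem=90
  op20 P1: load  L2 → I/S/O on L2; bus BusRd; mem=24
  op21 P0: store L2 := 47 → M/I/I on L2; bus BusRdX Flush; mem=64
  op22 P1: store L0 := 46 → I/M/I on L0; bus BusRdX Flush; mem=53
  op23 P2: store L1 := 39 → I/I/M on L1; bus (none); mem=0
  op24 P2: store L0 := 42 → I/I/M on L0; bus BusRdX Flush; mem=46
  op25 P0: store L1 := 13 → M/I/I on L1; bus BusRdX Flush; mem=39
  op26 P2: store L2 := 14 → I/I/M on L2; bus BusRdX Flush; mem=47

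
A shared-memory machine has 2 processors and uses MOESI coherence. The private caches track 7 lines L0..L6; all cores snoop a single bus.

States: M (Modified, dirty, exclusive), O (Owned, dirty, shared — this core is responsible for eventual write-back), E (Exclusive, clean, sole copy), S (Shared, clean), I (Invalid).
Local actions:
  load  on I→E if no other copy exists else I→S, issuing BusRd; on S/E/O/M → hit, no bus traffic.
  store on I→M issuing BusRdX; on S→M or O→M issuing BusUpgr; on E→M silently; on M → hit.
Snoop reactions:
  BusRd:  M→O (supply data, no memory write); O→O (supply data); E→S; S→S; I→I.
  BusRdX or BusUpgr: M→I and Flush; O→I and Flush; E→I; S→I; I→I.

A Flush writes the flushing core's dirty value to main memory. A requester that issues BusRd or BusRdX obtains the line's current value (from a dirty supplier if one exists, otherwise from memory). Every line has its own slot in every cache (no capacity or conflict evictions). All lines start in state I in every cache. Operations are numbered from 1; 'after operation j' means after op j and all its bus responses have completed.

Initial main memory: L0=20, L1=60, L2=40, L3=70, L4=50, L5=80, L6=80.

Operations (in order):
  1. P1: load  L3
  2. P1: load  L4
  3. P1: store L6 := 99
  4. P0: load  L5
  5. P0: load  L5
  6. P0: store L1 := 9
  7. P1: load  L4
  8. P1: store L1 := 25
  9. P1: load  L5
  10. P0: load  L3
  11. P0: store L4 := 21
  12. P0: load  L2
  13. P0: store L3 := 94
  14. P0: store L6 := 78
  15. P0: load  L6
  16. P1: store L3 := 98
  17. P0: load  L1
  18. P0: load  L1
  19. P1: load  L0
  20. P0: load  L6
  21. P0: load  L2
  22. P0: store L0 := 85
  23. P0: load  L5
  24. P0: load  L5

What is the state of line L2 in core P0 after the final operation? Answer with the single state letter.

state = E

1. P1: load  L3  bus=[BusRd]  L3: P0=I P1=E  mem[L3]=70
2. P1: load  L4  bus=[BusRd]  L4: P0=I P1=E  mem[L4]=50
3. P1: store L6 := 99  bus=[BusRdX]  L6: P0=I P1=M  mem[L6]=80
4. P0: load  L5  bus=[BusRd]  L5: P0=E P1=I  mem[L5]=80
5. P0: load  L5  bus=[-]  L5: P0=E P1=I  mem[L5]=80
6. P0: store L1 := 9  bus=[BusRdX]  L1: P0=M P1=I  mem[L1]=60
7. P1: load  L4  bus=[-]  L4: P0=I P1=E  mem[L4]=50
8. P1: store L1 := 25  bus=[BusRdX,Flush]  L1: P0=I P1=M  mem[L1]=9
9. P1: load  L5  bus=[BusRd]  L5: P0=S P1=S  mem[L5]=80
10. P0: load  L3  bus=[BusRd]  L3: P0=S P1=S  mem[L3]=70
11. P0: store L4 := 21  bus=[BusRdX]  L4: P0=M P1=I  mem[L4]=50
12. P0: load  L2  bus=[BusRd]  L2: P0=E P1=I  mem[L2]=40
13. P0: store L3 := 94  bus=[BusUpgr]  L3: P0=M P1=I  mem[L3]=70
14. P0: store L6 := 78  bus=[BusRdX,Flush]  L6: P0=M P1=I  mem[L6]=99
15. P0: load  L6  bus=[-]  L6: P0=M P1=I  mem[L6]=99
16. P1: store L3 := 98  bus=[BusRdX,Flush]  L3: P0=I P1=M  mem[L3]=94
17. P0: load  L1  bus=[BusRd]  L1: P0=S P1=O  mem[L1]=9
18. P0: load  L1  bus=[-]  L1: P0=S P1=O  mem[L1]=9
19. P1: load  L0  bus=[BusRd]  L0: P0=I P1=E  mem[L0]=20
20. P0: load  L6  bus=[-]  L6: P0=M P1=I  mem[L6]=99
21. P0: load  L2  bus=[-]  L2: P0=E P1=I  mem[L2]=40
22. P0: store L0 := 85  bus=[BusRdX]  L0: P0=M P1=I  mem[L0]=20
23. P0: load  L5  bus=[-]  L5: P0=S P1=S  mem[L5]=80
24. P0: load  L5  bus=[-]  L5: P0=S P1=S  mem[L5]=80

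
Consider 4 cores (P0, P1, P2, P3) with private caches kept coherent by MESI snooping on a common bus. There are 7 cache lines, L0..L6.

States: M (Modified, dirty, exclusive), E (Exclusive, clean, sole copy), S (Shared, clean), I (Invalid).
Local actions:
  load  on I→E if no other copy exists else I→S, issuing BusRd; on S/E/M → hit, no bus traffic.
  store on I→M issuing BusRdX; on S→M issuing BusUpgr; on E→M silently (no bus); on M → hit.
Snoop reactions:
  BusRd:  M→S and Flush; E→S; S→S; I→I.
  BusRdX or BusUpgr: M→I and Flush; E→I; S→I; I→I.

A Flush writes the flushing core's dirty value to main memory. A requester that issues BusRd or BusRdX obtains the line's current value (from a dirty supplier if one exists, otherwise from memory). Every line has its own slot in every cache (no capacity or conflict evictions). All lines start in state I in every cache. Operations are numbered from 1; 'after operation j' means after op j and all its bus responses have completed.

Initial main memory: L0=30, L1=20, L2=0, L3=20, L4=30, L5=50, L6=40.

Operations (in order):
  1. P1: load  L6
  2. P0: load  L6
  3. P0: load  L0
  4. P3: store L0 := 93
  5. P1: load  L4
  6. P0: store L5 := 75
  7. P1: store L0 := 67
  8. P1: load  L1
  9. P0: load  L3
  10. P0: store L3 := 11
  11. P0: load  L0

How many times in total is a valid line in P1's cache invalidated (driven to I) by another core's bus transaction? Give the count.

step 1: P1: load  L6  ⟶  IEII  (L6)  txn=BusRd  M[L6]=40
step 2: P0: load  L6  ⟶  SSII  (L6)  txn=BusRd  M[L6]=40
step 3: P0: load  L0  ⟶  EIII  (L0)  txn=BusRd  M[L0]=30
step 4: P3: store L0 := 93  ⟶  IIIM  (L0)  txn=BusRdX  M[L0]=30
step 5: P1: load  L4  ⟶  IEII  (L4)  txn=BusRd  M[L4]=30
step 6: P0: store L5 := 75  ⟶  MIII  (L5)  txn=BusRdX  M[L5]=50
step 7: P1: store L0 := 67  ⟶  IMII  (L0)  txn=BusRdX+Flush  M[L0]=93
step 8: P1: load  L1  ⟶  IEII  (L1)  txn=BusRd  M[L1]=20
step 9: P0: load  L3  ⟶  EIII  (L3)  txn=BusRd  M[L3]=20
step 10: P0: store L3 := 11  ⟶  MIII  (L3)  txn=∅  M[L3]=20
step 11: P0: load  L0  ⟶  SSII  (L0)  txn=BusRd+Flush  M[L0]=67

invalidations = 0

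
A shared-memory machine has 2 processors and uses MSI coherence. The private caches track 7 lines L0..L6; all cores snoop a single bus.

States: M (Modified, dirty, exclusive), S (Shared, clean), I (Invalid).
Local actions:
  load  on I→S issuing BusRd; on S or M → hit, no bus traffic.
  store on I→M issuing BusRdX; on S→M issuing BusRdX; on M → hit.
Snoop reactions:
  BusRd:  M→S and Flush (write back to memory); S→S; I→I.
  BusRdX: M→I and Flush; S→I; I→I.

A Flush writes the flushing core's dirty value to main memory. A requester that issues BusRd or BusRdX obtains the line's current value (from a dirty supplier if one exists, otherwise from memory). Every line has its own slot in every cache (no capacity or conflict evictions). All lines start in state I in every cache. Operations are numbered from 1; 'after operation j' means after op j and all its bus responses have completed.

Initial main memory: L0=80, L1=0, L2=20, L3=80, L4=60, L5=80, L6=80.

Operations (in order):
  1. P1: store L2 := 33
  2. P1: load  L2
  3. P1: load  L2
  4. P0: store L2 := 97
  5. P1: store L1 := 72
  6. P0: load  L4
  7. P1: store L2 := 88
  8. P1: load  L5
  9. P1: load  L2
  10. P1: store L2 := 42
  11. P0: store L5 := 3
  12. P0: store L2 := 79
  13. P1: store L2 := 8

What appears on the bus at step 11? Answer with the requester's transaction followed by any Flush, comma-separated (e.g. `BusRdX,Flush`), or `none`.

bus = BusRdX

step 1: P1: store L2 := 33  ⟶  IM  (L2)  txn=BusRdX  M[L2]=20
step 2: P1: load  L2  ⟶  IM  (L2)  txn=∅  M[L2]=20
step 3: P1: load  L2  ⟶  IM  (L2)  txn=∅  M[L2]=20
step 4: P0: store L2 := 97  ⟶  MI  (L2)  txn=BusRdX+Flush  M[L2]=33
step 5: P1: store L1 := 72  ⟶  IM  (L1)  txn=BusRdX  M[L1]=0
step 6: P0: load  L4  ⟶  SI  (L4)  txn=BusRd  M[L4]=60
step 7: P1: store L2 := 88  ⟶  IM  (L2)  txn=BusRdX+Flush  M[L2]=97
step 8: P1: load  L5  ⟶  IS  (L5)  txn=BusRd  M[L5]=80
step 9: P1: load  L2  ⟶  IM  (L2)  txn=∅  M[L2]=97
step 10: P1: store L2 := 42  ⟶  IM  (L2)  txn=∅  M[L2]=97
step 11: P0: store L5 := 3  ⟶  MI  (L5)  txn=BusRdX  M[L5]=80
step 12: P0: store L2 := 79  ⟶  MI  (L2)  txn=BusRdX+Flush  M[L2]=42
step 13: P1: store L2 := 8  ⟶  IM  (L2)  txn=BusRdX+Flush  M[L2]=79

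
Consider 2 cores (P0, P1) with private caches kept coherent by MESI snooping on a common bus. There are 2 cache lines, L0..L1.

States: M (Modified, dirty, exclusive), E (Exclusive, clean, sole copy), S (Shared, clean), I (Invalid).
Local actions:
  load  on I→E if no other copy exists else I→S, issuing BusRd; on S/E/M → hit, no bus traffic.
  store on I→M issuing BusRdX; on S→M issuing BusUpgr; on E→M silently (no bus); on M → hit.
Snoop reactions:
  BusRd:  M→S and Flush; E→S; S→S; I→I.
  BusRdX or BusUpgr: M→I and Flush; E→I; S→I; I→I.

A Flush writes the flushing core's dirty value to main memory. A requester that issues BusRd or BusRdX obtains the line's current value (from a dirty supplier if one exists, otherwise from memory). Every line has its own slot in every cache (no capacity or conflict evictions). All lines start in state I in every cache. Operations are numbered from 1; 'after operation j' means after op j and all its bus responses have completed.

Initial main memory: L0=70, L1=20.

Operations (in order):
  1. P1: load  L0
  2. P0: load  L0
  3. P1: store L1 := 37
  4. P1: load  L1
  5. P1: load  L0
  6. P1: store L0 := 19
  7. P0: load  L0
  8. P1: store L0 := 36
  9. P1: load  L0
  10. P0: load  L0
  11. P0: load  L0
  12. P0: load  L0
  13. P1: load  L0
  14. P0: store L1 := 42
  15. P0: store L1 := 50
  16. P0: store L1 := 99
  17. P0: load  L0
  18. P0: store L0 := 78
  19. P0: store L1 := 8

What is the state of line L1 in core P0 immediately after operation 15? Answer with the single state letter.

[1] P1: load  L0 | P0:I, P1:E(70) | bus: BusRd
[2] P0: load  L0 | P0:S(70), P1:S(70) | bus: BusRd
[3] P1: store L1 := 37 | P0:I, P1:M(37) | bus: BusRdX
[4] P1: load  L1 | P0:I, P1:M(37) | bus: none
[5] P1: load  L0 | P0:S(70), P1:S(70) | bus: none
[6] P1: store L0 := 19 | P0:I, P1:M(19) | bus: BusUpgr
[7] P0: load  L0 | P0:S(19), P1:S(19) | bus: BusRd,Flush
[8] P1: store L0 := 36 | P0:I, P1:M(36) | bus: BusUpgr
[9] P1: load  L0 | P0:I, P1:M(36) | bus: none
[10] P0: load  L0 | P0:S(36), P1:S(36) | bus: BusRd,Flush
[11] P0: load  L0 | P0:S(36), P1:S(36) | bus: none
[12] P0: load  L0 | P0:S(36), P1:S(36) | bus: none
[13] P1: load  L0 | P0:S(36), P1:S(36) | bus: none
[14] P0: store L1 := 42 | P0:M(42), P1:I | bus: BusRdX,Flush
[15] P0: store L1 := 50 | P0:M(50), P1:I | bus: none
[16] P0: store L1 := 99 | P0:M(99), P1:I | bus: none
[17] P0: load  L0 | P0:S(36), P1:S(36) | bus: none
[18] P0: store L0 := 78 | P0:M(78), P1:I | bus: BusUpgr
[19] P0: store L1 := 8 | P0:M(8), P1:I | bus: none

state = M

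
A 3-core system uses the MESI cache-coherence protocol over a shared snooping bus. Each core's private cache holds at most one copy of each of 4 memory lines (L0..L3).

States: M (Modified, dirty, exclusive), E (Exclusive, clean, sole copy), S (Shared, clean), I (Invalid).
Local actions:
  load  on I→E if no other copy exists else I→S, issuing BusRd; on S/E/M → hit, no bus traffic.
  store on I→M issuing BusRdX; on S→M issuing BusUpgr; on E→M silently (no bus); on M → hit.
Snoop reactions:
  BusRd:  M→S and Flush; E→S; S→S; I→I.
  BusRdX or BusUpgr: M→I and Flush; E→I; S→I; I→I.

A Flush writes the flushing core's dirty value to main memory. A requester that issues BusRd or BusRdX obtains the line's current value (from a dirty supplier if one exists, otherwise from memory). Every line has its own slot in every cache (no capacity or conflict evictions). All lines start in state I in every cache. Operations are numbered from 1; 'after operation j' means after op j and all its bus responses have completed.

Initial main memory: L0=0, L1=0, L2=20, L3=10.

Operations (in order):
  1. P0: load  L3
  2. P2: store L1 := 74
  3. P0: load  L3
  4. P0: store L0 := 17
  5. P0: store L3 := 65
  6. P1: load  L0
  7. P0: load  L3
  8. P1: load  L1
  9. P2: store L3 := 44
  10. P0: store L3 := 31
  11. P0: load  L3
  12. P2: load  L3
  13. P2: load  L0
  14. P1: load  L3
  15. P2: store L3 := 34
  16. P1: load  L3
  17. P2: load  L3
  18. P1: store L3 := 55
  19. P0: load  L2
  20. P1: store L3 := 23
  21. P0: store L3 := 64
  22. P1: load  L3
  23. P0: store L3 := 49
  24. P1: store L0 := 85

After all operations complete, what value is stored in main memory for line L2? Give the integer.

memory[L2] = 20

  op1 P0: load  L3 → E/I/I on L3; bus BusRd; mem=10
  op2 P2: store L1 := 74 → I/I/M on L1; bus BusRdX; mem=0
  op3 P0: load  L3 → E/I/I on L3; bus (none); mem=10
  op4 P0: store L0 := 17 → M/I/I on L0; bus BusRdX; mem=0
  op5 P0: store L3 := 65 → M/I/I on L3; bus (none); mem=10
  op6 P1: load  L0 → S/S/I on L0; bus BusRd Flush; mem=17
  op7 P0: load  L3 → M/I/I on L3; bus (none); mem=10
  op8 P1: load  L1 → I/S/S on L1; bus BusRd Flush; mem=74
  op9 P2: store L3 := 44 → I/I/M on L3; bus BusRdX Flush; mem=65
  op10 P0: store L3 := 31 → M/I/I on L3; bus BusRdX Flush; mem=44
  op11 P0: load  L3 → M/I/I on L3; bus (none); mem=44
  op12 P2: load  L3 → S/I/S on L3; bus BusRd Flush; mem=31
  op13 P2: load  L0 → S/S/S on L0; bus BusRd; mem=17
  op14 P1: load  L3 → S/S/S on L3; bus BusRd; mem=31
  op15 P2: store L3 := 34 → I/I/M on L3; bus BusUpgr; mem=31
  op16 P1: load  L3 → I/S/S on L3; bus BusRd Flush; mem=34
  op17 P2: load  L3 → I/S/S on L3; bus (none); mem=34
  op18 P1: store L3 := 55 → I/M/I on L3; bus BusUpgr; mem=34
  op19 P0: load  L2 → E/I/I on L2; bus BusRd; mem=20
  op20 P1: store L3 := 23 → I/M/I on L3; bus (none); mem=34
  op21 P0: store L3 := 64 → M/I/I on L3; bus BusRdX Flush; mem=23
  op22 P1: load  L3 → S/S/I on L3; bus BusRd Flush; mem=64
  op23 P0: store L3 := 49 → M/I/I on L3; bus BusUpgr; mem=64
  op24 P1: store L0 := 85 → I/M/I on L0; bus BusUpgr; mem=17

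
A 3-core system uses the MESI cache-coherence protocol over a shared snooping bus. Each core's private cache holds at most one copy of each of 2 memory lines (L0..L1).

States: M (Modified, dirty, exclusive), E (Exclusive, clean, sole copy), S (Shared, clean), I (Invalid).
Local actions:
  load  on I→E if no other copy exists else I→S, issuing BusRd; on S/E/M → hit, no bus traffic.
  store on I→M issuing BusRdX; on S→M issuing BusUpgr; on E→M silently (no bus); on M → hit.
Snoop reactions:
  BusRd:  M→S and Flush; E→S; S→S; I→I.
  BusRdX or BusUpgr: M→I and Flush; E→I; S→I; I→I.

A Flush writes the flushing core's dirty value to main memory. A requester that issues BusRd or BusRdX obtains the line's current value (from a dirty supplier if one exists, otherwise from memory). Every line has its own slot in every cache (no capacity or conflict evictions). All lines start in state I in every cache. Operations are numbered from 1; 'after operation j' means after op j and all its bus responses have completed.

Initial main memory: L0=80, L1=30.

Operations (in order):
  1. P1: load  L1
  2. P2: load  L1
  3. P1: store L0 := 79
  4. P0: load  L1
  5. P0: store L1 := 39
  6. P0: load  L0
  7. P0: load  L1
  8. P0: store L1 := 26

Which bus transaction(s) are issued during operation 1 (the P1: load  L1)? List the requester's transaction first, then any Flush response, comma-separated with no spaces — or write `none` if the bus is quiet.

bus = BusRd

1. P1: load  L1  bus=[BusRd]  L1: P0=I P1=E P2=I  mem[L1]=30
2. P2: load  L1  bus=[BusRd]  L1: P0=I P1=S P2=S  mem[L1]=30
3. P1: store L0 := 79  bus=[BusRdX]  L0: P0=I P1=M P2=I  mem[L0]=80
4. P0: load  L1  bus=[BusRd]  L1: P0=S P1=S P2=S  mem[L1]=30
5. P0: store L1 := 39  bus=[BusUpgr]  L1: P0=M P1=I P2=I  mem[L1]=30
6. P0: load  L0  bus=[BusRd,Flush]  L0: P0=S P1=S P2=I  mem[L0]=79
7. P0: load  L1  bus=[-]  L1: P0=M P1=I P2=I  mem[L1]=30
8. P0: store L1 := 26  bus=[-]  L1: P0=M P1=I P2=I  mem[L1]=30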